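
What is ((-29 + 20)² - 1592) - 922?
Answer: -2433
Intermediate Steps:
((-29 + 20)² - 1592) - 922 = ((-9)² - 1592) - 922 = (81 - 1592) - 922 = -1511 - 922 = -2433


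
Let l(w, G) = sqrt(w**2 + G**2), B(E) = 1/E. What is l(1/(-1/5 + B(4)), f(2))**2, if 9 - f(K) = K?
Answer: 449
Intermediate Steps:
f(K) = 9 - K
l(w, G) = sqrt(G**2 + w**2)
l(1/(-1/5 + B(4)), f(2))**2 = (sqrt((9 - 1*2)**2 + (1/(-1/5 + 1/4))**2))**2 = (sqrt((9 - 2)**2 + (1/(-1*1/5 + 1/4))**2))**2 = (sqrt(7**2 + (1/(-1/5 + 1/4))**2))**2 = (sqrt(49 + (1/(1/20))**2))**2 = (sqrt(49 + 20**2))**2 = (sqrt(49 + 400))**2 = (sqrt(449))**2 = 449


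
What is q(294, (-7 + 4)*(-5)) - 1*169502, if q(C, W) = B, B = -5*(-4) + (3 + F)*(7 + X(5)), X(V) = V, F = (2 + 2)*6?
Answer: -169158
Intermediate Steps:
F = 24 (F = 4*6 = 24)
B = 344 (B = -5*(-4) + (3 + 24)*(7 + 5) = 20 + 27*12 = 20 + 324 = 344)
q(C, W) = 344
q(294, (-7 + 4)*(-5)) - 1*169502 = 344 - 1*169502 = 344 - 169502 = -169158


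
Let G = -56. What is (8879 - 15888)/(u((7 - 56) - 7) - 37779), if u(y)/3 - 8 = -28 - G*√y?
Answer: 88404517/477790155 + 785008*I*√14/477790155 ≈ 0.18503 + 0.0061475*I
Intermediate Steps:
u(y) = -60 + 168*√y (u(y) = 24 + 3*(-28 - (-56)*√y) = 24 + 3*(-28 + 56*√y) = 24 + (-84 + 168*√y) = -60 + 168*√y)
(8879 - 15888)/(u((7 - 56) - 7) - 37779) = (8879 - 15888)/((-60 + 168*√((7 - 56) - 7)) - 37779) = -7009/((-60 + 168*√(-49 - 7)) - 37779) = -7009/((-60 + 168*√(-56)) - 37779) = -7009/((-60 + 168*(2*I*√14)) - 37779) = -7009/((-60 + 336*I*√14) - 37779) = -7009/(-37839 + 336*I*√14)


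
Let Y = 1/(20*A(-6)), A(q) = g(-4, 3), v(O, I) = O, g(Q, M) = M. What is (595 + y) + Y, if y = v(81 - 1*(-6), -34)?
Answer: 40921/60 ≈ 682.02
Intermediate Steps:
y = 87 (y = 81 - 1*(-6) = 81 + 6 = 87)
A(q) = 3
Y = 1/60 (Y = 1/(20*3) = 1/60 ≈ 0.016667)
(595 + y) + Y = (595 + 87) + 1/60 = 682 + 1/60 = 40921/60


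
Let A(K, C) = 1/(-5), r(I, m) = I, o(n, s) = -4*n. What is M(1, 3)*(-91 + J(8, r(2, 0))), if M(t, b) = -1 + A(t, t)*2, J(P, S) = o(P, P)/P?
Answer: 133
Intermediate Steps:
A(K, C) = -⅕
J(P, S) = -4 (J(P, S) = (-4*P)/P = -4)
M(t, b) = -7/5 (M(t, b) = -1 - ⅕*2 = -1 - ⅖ = -7/5)
M(1, 3)*(-91 + J(8, r(2, 0))) = -7*(-91 - 4)/5 = -7/5*(-95) = 133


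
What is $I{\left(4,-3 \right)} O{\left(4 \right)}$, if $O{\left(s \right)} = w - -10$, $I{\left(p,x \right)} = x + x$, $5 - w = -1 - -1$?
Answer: $-90$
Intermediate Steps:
$w = 5$ ($w = 5 - \left(-1 - -1\right) = 5 - \left(-1 + 1\right) = 5 - 0 = 5 + 0 = 5$)
$I{\left(p,x \right)} = 2 x$
$O{\left(s \right)} = 15$ ($O{\left(s \right)} = 5 - -10 = 5 + 10 = 15$)
$I{\left(4,-3 \right)} O{\left(4 \right)} = 2 \left(-3\right) 15 = \left(-6\right) 15 = -90$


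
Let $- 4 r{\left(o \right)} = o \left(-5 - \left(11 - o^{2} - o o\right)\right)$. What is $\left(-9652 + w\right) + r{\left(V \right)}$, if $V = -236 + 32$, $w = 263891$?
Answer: $4498255$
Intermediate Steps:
$V = -204$
$r{\left(o \right)} = - \frac{o \left(-16 + 2 o^{2}\right)}{4}$ ($r{\left(o \right)} = - \frac{o \left(-5 - \left(11 - o^{2} - o o\right)\right)}{4} = - \frac{o \left(-5 + \left(\left(o^{2} + o^{2}\right) - 11\right)\right)}{4} = - \frac{o \left(-5 + \left(2 o^{2} - 11\right)\right)}{4} = - \frac{o \left(-5 + \left(-11 + 2 o^{2}\right)\right)}{4} = - \frac{o \left(-16 + 2 o^{2}\right)}{4}$)
$\left(-9652 + w\right) + r{\left(V \right)} = \left(-9652 + 263891\right) + \frac{1}{2} \left(-204\right) \left(8 - \left(-204\right)^{2}\right) = 254239 + \frac{1}{2} \left(-204\right) \left(8 - 41616\right) = 254239 + \frac{1}{2} \left(-204\right) \left(-41608\right) = 254239 + 4244016 = 4498255$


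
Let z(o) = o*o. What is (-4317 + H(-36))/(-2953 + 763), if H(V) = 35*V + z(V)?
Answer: 1427/730 ≈ 1.9548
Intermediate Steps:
z(o) = o²
H(V) = V² + 35*V (H(V) = 35*V + V² = V² + 35*V)
(-4317 + H(-36))/(-2953 + 763) = (-4317 - 36*(35 - 36))/(-2953 + 763) = (-4317 - 36*(-1))/(-2190) = (-4317 + 36)*(-1/2190) = -4281*(-1/2190) = 1427/730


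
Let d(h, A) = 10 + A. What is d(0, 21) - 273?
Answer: -242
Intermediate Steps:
d(0, 21) - 273 = (10 + 21) - 273 = 31 - 273 = -242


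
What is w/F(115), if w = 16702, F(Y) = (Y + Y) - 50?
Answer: 8351/90 ≈ 92.789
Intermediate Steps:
F(Y) = -50 + 2*Y (F(Y) = 2*Y - 50 = -50 + 2*Y)
w/F(115) = 16702/(-50 + 2*115) = 16702/(-50 + 230) = 16702/180 = 16702*(1/180) = 8351/90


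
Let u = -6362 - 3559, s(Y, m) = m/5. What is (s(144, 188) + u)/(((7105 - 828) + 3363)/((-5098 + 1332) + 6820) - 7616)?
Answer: 75459759/58124060 ≈ 1.2983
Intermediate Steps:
s(Y, m) = m/5 (s(Y, m) = m*(⅕) = m/5)
u = -9921
(s(144, 188) + u)/(((7105 - 828) + 3363)/((-5098 + 1332) + 6820) - 7616) = ((⅕)*188 - 9921)/(((7105 - 828) + 3363)/((-5098 + 1332) + 6820) - 7616) = (188/5 - 9921)/((6277 + 3363)/(-3766 + 6820) - 7616) = -49417/(5*(9640/3054 - 7616)) = -49417/(5*(9640*(1/3054) - 7616)) = -49417/(5*(4820/1527 - 7616)) = -49417/(5*(-11624812/1527)) = -49417/5*(-1527/11624812) = 75459759/58124060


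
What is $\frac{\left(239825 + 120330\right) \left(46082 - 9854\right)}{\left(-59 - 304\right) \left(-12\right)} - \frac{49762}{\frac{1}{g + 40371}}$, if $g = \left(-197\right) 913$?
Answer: $\frac{2520779708885}{363} \approx 6.9443 \cdot 10^{9}$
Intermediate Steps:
$g = -179861$
$\frac{\left(239825 + 120330\right) \left(46082 - 9854\right)}{\left(-59 - 304\right) \left(-12\right)} - \frac{49762}{\frac{1}{g + 40371}} = \frac{\left(239825 + 120330\right) \left(46082 - 9854\right)}{\left(-59 - 304\right) \left(-12\right)} - \frac{49762}{\frac{1}{-179861 + 40371}} = \frac{360155 \cdot 36228}{\left(-363\right) \left(-12\right)} - \frac{49762}{\frac{1}{-139490}} = \frac{13047695340}{4356} - \frac{49762}{- \frac{1}{139490}} = 13047695340 \cdot \frac{1}{4356} - -6941301380 = \frac{1087307945}{363} + 6941301380 = \frac{2520779708885}{363}$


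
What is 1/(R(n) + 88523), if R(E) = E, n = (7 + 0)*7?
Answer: 1/88572 ≈ 1.1290e-5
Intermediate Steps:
n = 49 (n = 7*7 = 49)
1/(R(n) + 88523) = 1/(49 + 88523) = 1/88572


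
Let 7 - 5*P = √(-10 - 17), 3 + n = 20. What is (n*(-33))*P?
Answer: -3927/5 + 1683*I*√3/5 ≈ -785.4 + 583.01*I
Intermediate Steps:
n = 17 (n = -3 + 20 = 17)
P = 7/5 - 3*I*√3/5 (P = 7/5 - √(-10 - 17)/5 = 7/5 - 3*I*√3/5 ≈ 1.4 - 1.0392*I)
(n*(-33))*P = (17*(-33))*(7/5 - 3*I*√3/5) = -561*(7/5 - 3*I*√3/5) = -3927/5 + 1683*I*√3/5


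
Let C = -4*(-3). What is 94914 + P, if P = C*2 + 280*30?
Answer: 103338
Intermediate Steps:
C = 12
P = 8424 (P = 12*2 + 280*30 = 24 + 8400 = 8424)
94914 + P = 94914 + 8424 = 103338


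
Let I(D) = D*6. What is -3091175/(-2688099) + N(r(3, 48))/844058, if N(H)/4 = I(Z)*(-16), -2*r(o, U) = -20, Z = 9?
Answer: 1299920459003/1134455732871 ≈ 1.1459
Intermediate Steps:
I(D) = 6*D
r(o, U) = 10 (r(o, U) = -½*(-20) = 10)
N(H) = -3456 (N(H) = 4*((6*9)*(-16)) = 4*(54*(-16)) = 4*(-864) = -3456)
-3091175/(-2688099) + N(r(3, 48))/844058 = -3091175/(-2688099) - 3456/844058 = -3091175*(-1/2688099) - 3456*1/844058 = 3091175/2688099 - 1728/422029 = 1299920459003/1134455732871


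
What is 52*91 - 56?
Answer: 4676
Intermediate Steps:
52*91 - 56 = 4732 - 56 = 4676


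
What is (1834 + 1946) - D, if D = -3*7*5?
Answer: 3885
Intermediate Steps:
D = -105 (D = -21*5 = -105)
(1834 + 1946) - D = (1834 + 1946) - 1*(-105) = 3780 + 105 = 3885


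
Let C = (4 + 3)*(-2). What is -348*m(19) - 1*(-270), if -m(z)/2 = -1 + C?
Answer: -10170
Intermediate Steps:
C = -14 (C = 7*(-2) = -14)
m(z) = 30 (m(z) = -2*(-1 - 14) = -2*(-15) = 30)
-348*m(19) - 1*(-270) = -348*30 - 1*(-270) = -10440 + 270 = -10170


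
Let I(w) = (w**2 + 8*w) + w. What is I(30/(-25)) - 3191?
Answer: -80009/25 ≈ -3200.4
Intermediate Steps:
I(w) = w**2 + 9*w
I(30/(-25)) - 3191 = (30/(-25))*(9 + 30/(-25)) - 3191 = (30*(-1/25))*(9 + 30*(-1/25)) - 3191 = -6*(9 - 6/5)/5 - 3191 = -6/5*39/5 - 3191 = -234/25 - 3191 = -80009/25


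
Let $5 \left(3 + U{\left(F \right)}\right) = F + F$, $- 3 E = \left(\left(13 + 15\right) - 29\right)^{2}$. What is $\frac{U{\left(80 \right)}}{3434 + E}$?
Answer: $\frac{87}{10301} \approx 0.0084458$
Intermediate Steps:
$E = - \frac{1}{3}$ ($E = - \frac{\left(\left(13 + 15\right) - 29\right)^{2}}{3} = - \frac{\left(28 - 29\right)^{2}}{3} = - \frac{\left(-1\right)^{2}}{3} = \left(- \frac{1}{3}\right) 1 = - \frac{1}{3} \approx -0.33333$)
$U{\left(F \right)} = -3 + \frac{2 F}{5}$ ($U{\left(F \right)} = -3 + \frac{F + F}{5} = -3 + \frac{2 F}{5}$)
$\frac{U{\left(80 \right)}}{3434 + E} = \frac{-3 + \frac{2}{5} \cdot 80}{3434 - \frac{1}{3}} = \frac{-3 + 32}{\frac{10301}{3}} = 29 \cdot \frac{3}{10301} = \frac{87}{10301}$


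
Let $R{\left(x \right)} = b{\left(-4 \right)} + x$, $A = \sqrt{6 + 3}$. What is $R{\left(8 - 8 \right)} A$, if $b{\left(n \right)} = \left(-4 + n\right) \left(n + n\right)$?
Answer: $192$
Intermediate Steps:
$A = 3$ ($A = \sqrt{9} = 3$)
$b{\left(n \right)} = 2 n \left(-4 + n\right)$ ($b{\left(n \right)} = \left(-4 + n\right) 2 n = 2 n \left(-4 + n\right)$)
$R{\left(x \right)} = 64 + x$ ($R{\left(x \right)} = 2 \left(-4\right) \left(-4 - 4\right) + x = 2 \left(-4\right) \left(-8\right) + x = 64 + x$)
$R{\left(8 - 8 \right)} A = \left(64 + \left(8 - 8\right)\right) 3 = \left(64 + 0\right) 3 = 64 \cdot 3 = 192$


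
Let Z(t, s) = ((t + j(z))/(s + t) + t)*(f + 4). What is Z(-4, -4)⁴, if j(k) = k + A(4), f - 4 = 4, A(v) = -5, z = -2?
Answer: 15752961/16 ≈ 9.8456e+5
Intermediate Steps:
f = 8 (f = 4 + 4 = 8)
j(k) = -5 + k (j(k) = k - 5 = -5 + k)
Z(t, s) = 12*t + 12*(-7 + t)/(s + t) (Z(t, s) = ((t + (-5 - 2))/(s + t) + t)*(8 + 4) = ((t - 7)/(s + t) + t)*12 = ((-7 + t)/(s + t) + t)*12 = (t + (-7 + t)/(s + t))*12 = 12*t + 12*(-7 + t)/(s + t))
Z(-4, -4)⁴ = (12*(-7 - 4 + (-4)² - 4*(-4))/(-4 - 4))⁴ = (12*(-7 - 4 + 16 + 16)/(-8))⁴ = (12*(-⅛)*21)⁴ = (-63/2)⁴ = 15752961/16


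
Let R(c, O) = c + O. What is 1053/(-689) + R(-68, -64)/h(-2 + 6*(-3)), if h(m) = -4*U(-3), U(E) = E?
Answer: -664/53 ≈ -12.528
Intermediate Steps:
R(c, O) = O + c
h(m) = 12 (h(m) = -4*(-3) = 12)
1053/(-689) + R(-68, -64)/h(-2 + 6*(-3)) = 1053/(-689) + (-64 - 68)/12 = 1053*(-1/689) - 132*1/12 = -81/53 - 11 = -664/53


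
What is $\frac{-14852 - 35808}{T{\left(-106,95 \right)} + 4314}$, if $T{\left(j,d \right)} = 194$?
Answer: $- \frac{12665}{1127} \approx -11.238$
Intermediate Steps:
$\frac{-14852 - 35808}{T{\left(-106,95 \right)} + 4314} = \frac{-14852 - 35808}{194 + 4314} = \frac{-14852 - 35808}{4508} = \left(-14852 - 35808\right) \frac{1}{4508} = \left(-50660\right) \frac{1}{4508} = - \frac{12665}{1127}$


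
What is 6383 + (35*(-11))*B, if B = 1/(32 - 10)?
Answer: 12731/2 ≈ 6365.5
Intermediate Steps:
B = 1/22 ≈ 0.045455
6383 + (35*(-11))*B = 6383 + (35*(-11))*(1/22) = 6383 - 385*1/22 = 6383 - 35/2 = 12731/2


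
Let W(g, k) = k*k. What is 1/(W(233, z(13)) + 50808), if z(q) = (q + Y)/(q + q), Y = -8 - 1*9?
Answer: 169/8586556 ≈ 1.9682e-5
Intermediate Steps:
Y = -17 (Y = -8 - 9 = -17)
z(q) = (-17 + q)/(2*q) (z(q) = (q - 17)/(q + q) = (-17 + q)/((2*q)) = (-17 + q)*(1/(2*q)) = (-17 + q)/(2*q))
W(g, k) = k²
1/(W(233, z(13)) + 50808) = 1/(((½)*(-17 + 13)/13)² + 50808) = 1/(((½)*(1/13)*(-4))² + 50808) = 1/((-2/13)² + 50808) = 1/(4/169 + 50808) = 1/(8586556/169) = 169/8586556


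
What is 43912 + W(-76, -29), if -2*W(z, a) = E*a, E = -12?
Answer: 43738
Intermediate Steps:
W(z, a) = 6*a (W(z, a) = -(-6)*a = 6*a)
43912 + W(-76, -29) = 43912 + 6*(-29) = 43912 - 174 = 43738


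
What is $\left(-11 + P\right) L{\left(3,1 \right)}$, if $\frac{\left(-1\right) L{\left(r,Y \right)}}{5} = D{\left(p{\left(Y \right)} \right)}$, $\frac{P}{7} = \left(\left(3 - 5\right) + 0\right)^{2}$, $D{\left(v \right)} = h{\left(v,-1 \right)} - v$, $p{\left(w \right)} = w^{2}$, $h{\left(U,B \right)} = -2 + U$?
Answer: $170$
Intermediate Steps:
$D{\left(v \right)} = -2$ ($D{\left(v \right)} = \left(-2 + v\right) - v = -2$)
$P = 28$ ($P = 7 \left(\left(3 - 5\right) + 0\right)^{2} = 7 \left(-2 + 0\right)^{2} = 7 \left(-2\right)^{2} = 7 \cdot 4 = 28$)
$L{\left(r,Y \right)} = 10$ ($L{\left(r,Y \right)} = \left(-5\right) \left(-2\right) = 10$)
$\left(-11 + P\right) L{\left(3,1 \right)} = \left(-11 + 28\right) 10 = 17 \cdot 10 = 170$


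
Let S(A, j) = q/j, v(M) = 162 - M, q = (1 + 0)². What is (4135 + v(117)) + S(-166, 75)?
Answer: 313501/75 ≈ 4180.0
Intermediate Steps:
q = 1 (q = 1² = 1)
S(A, j) = 1/j
(4135 + v(117)) + S(-166, 75) = (4135 + (162 - 1*117)) + 1/75 = (4135 + (162 - 117)) + 1/75 = (4135 + 45) + 1/75 = 4180 + 1/75 = 313501/75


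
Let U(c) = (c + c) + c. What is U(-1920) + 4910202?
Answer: 4904442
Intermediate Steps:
U(c) = 3*c (U(c) = 2*c + c = 3*c)
U(-1920) + 4910202 = 3*(-1920) + 4910202 = -5760 + 4910202 = 4904442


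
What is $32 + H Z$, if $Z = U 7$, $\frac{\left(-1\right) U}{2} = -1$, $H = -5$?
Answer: $-38$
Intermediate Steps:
$U = 2$ ($U = \left(-2\right) \left(-1\right) = 2$)
$Z = 14$ ($Z = 2 \cdot 7 = 14$)
$32 + H Z = 32 - 70 = -38$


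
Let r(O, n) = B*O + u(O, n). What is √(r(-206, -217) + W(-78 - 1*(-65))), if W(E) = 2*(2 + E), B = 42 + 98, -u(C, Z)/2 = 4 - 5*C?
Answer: I*√30930 ≈ 175.87*I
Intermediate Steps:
u(C, Z) = -8 + 10*C (u(C, Z) = -2*(4 - 5*C) = -8 + 10*C)
B = 140
r(O, n) = -8 + 150*O (r(O, n) = 140*O + (-8 + 10*O) = -8 + 150*O)
W(E) = 4 + 2*E
√(r(-206, -217) + W(-78 - 1*(-65))) = √((-8 + 150*(-206)) + (4 + 2*(-78 - 1*(-65)))) = √((-8 - 30900) + (4 + 2*(-78 + 65))) = √(-30908 + (4 + 2*(-13))) = √(-30908 + (4 - 26)) = √(-30908 - 22) = √(-30930) = I*√30930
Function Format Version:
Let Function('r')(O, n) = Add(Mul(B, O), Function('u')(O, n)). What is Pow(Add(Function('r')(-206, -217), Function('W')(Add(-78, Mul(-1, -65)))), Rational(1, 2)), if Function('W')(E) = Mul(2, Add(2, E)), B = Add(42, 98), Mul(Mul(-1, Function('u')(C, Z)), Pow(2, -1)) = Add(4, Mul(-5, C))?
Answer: Mul(I, Pow(30930, Rational(1, 2))) ≈ Mul(175.87, I)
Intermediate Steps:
Function('u')(C, Z) = Add(-8, Mul(10, C)) (Function('u')(C, Z) = Mul(-2, Add(4, Mul(-5, C))) = Add(-8, Mul(10, C)))
B = 140
Function('r')(O, n) = Add(-8, Mul(150, O)) (Function('r')(O, n) = Add(Mul(140, O), Add(-8, Mul(10, O))) = Add(-8, Mul(150, O)))
Function('W')(E) = Add(4, Mul(2, E))
Pow(Add(Function('r')(-206, -217), Function('W')(Add(-78, Mul(-1, -65)))), Rational(1, 2)) = Pow(Add(Add(-8, Mul(150, -206)), Add(4, Mul(2, Add(-78, Mul(-1, -65))))), Rational(1, 2)) = Pow(Add(Add(-8, -30900), Add(4, Mul(2, Add(-78, 65)))), Rational(1, 2)) = Pow(Add(-30908, Add(4, Mul(2, -13))), Rational(1, 2)) = Pow(Add(-30908, Add(4, -26)), Rational(1, 2)) = Pow(Add(-30908, -22), Rational(1, 2)) = Pow(-30930, Rational(1, 2)) = Mul(I, Pow(30930, Rational(1, 2)))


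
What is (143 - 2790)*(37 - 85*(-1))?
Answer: -322934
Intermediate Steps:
(143 - 2790)*(37 - 85*(-1)) = -2647*(37 + 85) = -2647*122 = -322934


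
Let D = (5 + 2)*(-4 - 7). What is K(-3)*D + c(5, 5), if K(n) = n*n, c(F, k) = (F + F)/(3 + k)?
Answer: -2767/4 ≈ -691.75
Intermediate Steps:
c(F, k) = 2*F/(3 + k) (c(F, k) = (2*F)/(3 + k) = 2*F/(3 + k))
K(n) = n²
D = -77 (D = 7*(-11) = -77)
K(-3)*D + c(5, 5) = (-3)²*(-77) + 2*5/(3 + 5) = 9*(-77) + 2*5/8 = -693 + 2*5*(⅛) = -693 + 5/4 = -2767/4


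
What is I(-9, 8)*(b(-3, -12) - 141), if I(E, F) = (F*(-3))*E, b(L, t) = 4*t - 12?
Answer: -43416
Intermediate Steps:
b(L, t) = -12 + 4*t
I(E, F) = -3*E*F (I(E, F) = (-3*F)*E = -3*E*F)
I(-9, 8)*(b(-3, -12) - 141) = (-3*(-9)*8)*((-12 + 4*(-12)) - 141) = 216*((-12 - 48) - 141) = 216*(-60 - 141) = 216*(-201) = -43416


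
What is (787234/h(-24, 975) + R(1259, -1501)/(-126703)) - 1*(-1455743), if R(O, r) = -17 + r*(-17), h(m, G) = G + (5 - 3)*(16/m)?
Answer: 539068862809015/370099463 ≈ 1.4566e+6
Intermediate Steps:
h(m, G) = G + 32/m (h(m, G) = G + 2*(16/m) = G + 32/m)
R(O, r) = -17 - 17*r
(787234/h(-24, 975) + R(1259, -1501)/(-126703)) - 1*(-1455743) = (787234/(975 + 32/(-24)) + (-17 - 17*(-1501))/(-126703)) - 1*(-1455743) = (787234/(975 + 32*(-1/24)) + (-17 + 25517)*(-1/126703)) + 1455743 = (787234/(975 - 4/3) + 25500*(-1/126703)) + 1455743 = (787234/(2921/3) - 25500/126703) + 1455743 = (787234*(3/2921) - 25500/126703) + 1455743 = (2361702/2921 - 25500/126703) + 1455743 = 299160243006/370099463 + 1455743 = 539068862809015/370099463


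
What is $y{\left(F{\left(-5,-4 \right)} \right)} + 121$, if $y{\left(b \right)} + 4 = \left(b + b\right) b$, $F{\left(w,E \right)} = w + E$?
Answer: $279$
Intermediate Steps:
$F{\left(w,E \right)} = E + w$
$y{\left(b \right)} = -4 + 2 b^{2}$ ($y{\left(b \right)} = -4 + \left(b + b\right) b = -4 + 2 b b = -4 + 2 b^{2}$)
$y{\left(F{\left(-5,-4 \right)} \right)} + 121 = \left(-4 + 2 \left(-4 - 5\right)^{2}\right) + 121 = \left(-4 + 2 \left(-9\right)^{2}\right) + 121 = \left(-4 + 2 \cdot 81\right) + 121 = \left(-4 + 162\right) + 121 = 158 + 121 = 279$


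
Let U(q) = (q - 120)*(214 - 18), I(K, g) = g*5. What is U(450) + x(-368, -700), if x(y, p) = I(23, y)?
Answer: 62840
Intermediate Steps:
I(K, g) = 5*g
x(y, p) = 5*y
U(q) = -23520 + 196*q (U(q) = (-120 + q)*196 = -23520 + 196*q)
U(450) + x(-368, -700) = (-23520 + 196*450) + 5*(-368) = (-23520 + 88200) - 1840 = 64680 - 1840 = 62840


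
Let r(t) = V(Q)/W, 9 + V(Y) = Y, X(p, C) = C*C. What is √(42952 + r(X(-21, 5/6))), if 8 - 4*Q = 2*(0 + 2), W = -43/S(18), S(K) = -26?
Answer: 6*√2205814/43 ≈ 207.24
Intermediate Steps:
X(p, C) = C²
W = 43/26 (W = -43/(-26) = -43*(-1/26) = 43/26 ≈ 1.6538)
Q = 1 (Q = 2 - (0 + 2)/2 = 2 - 2/2 = 2 - ¼*4 = 2 - 1 = 1)
V(Y) = -9 + Y
r(t) = -208/43 (r(t) = (-9 + 1)/(43/26) = -8*26/43 = -208/43)
√(42952 + r(X(-21, 5/6))) = √(42952 - 208/43) = √(1846728/43) = 6*√2205814/43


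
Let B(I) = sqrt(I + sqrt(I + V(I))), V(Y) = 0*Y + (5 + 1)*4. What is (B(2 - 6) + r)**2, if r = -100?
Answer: (100 - sqrt(2)*sqrt(-2 + sqrt(5)))**2 ≈ 9863.0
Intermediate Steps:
V(Y) = 24 (V(Y) = 0 + 6*4 = 0 + 24 = 24)
B(I) = sqrt(I + sqrt(24 + I)) (B(I) = sqrt(I + sqrt(I + 24)) = sqrt(I + sqrt(24 + I)))
(B(2 - 6) + r)**2 = (sqrt((2 - 6) + sqrt(24 + (2 - 6))) - 100)**2 = (sqrt(-4 + sqrt(24 - 4)) - 100)**2 = (sqrt(-4 + sqrt(20)) - 100)**2 = (sqrt(-4 + 2*sqrt(5)) - 100)**2 = (-100 + sqrt(-4 + 2*sqrt(5)))**2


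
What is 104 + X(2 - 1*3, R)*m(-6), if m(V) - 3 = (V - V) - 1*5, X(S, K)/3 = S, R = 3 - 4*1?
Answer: 110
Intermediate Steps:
R = -1 (R = 3 - 4 = -1)
X(S, K) = 3*S
m(V) = -2 (m(V) = 3 + ((V - V) - 1*5) = 3 + (0 - 5) = 3 - 5 = -2)
104 + X(2 - 1*3, R)*m(-6) = 104 + (3*(2 - 1*3))*(-2) = 104 + (3*(2 - 3))*(-2) = 104 + (3*(-1))*(-2) = 104 - 3*(-2) = 104 + 6 = 110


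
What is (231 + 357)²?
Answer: 345744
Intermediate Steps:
(231 + 357)² = 588² = 345744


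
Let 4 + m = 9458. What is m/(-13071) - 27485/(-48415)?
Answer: -856165/5502891 ≈ -0.15558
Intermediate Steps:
m = 9454 (m = -4 + 9458 = 9454)
m/(-13071) - 27485/(-48415) = 9454/(-13071) - 27485/(-48415) = 9454*(-1/13071) - 27485*(-1/48415) = -9454/13071 + 239/421 = -856165/5502891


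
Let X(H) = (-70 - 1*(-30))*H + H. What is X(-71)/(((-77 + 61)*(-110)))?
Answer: 2769/1760 ≈ 1.5733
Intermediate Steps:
X(H) = -39*H (X(H) = (-70 + 30)*H + H = -40*H + H = -39*H)
X(-71)/(((-77 + 61)*(-110))) = (-39*(-71))/(((-77 + 61)*(-110))) = 2769/((-16*(-110))) = 2769/1760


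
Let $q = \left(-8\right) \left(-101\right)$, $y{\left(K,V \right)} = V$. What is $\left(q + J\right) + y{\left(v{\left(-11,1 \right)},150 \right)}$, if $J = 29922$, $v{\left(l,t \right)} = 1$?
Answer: $30880$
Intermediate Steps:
$q = 808$
$\left(q + J\right) + y{\left(v{\left(-11,1 \right)},150 \right)} = \left(808 + 29922\right) + 150 = 30730 + 150 = 30880$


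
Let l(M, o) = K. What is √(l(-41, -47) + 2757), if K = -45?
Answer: 2*√678 ≈ 52.077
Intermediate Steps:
l(M, o) = -45
√(l(-41, -47) + 2757) = √(-45 + 2757) = √2712 = 2*√678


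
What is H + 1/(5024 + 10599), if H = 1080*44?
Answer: 742404961/15623 ≈ 47520.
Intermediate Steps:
H = 47520
H + 1/(5024 + 10599) = 47520 + 1/(5024 + 10599) = 47520 + 1/15623 = 742404961/15623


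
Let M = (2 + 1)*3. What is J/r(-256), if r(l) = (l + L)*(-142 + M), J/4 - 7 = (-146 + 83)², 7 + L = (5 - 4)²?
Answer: 1136/2489 ≈ 0.45641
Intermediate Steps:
L = -6 (L = -7 + (5 - 4)² = -7 + 1² = -7 + 1 = -6)
J = 15904 (J = 28 + 4*(-146 + 83)² = 28 + 4*(-63)² = 28 + 4*3969 = 28 + 15876 = 15904)
M = 9 (M = 3*3 = 9)
r(l) = 798 - 133*l (r(l) = (l - 6)*(-142 + 9) = (-6 + l)*(-133) = 798 - 133*l)
J/r(-256) = 15904/(798 - 133*(-256)) = 15904/(798 + 34048) = 15904/34846 = 15904*(1/34846) = 1136/2489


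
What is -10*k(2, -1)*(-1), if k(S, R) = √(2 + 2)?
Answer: 20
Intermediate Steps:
k(S, R) = 2 (k(S, R) = √4 = 2)
-10*k(2, -1)*(-1) = -10*2*(-1) = -20*(-1) = 20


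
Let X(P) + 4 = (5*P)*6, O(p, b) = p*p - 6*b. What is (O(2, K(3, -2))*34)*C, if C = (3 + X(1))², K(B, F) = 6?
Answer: -915008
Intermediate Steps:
O(p, b) = p² - 6*b
X(P) = -4 + 30*P (X(P) = -4 + (5*P)*6 = -4 + 30*P)
C = 841 (C = (3 + (-4 + 30*1))² = (3 + (-4 + 30))² = (3 + 26)² = 29² = 841)
(O(2, K(3, -2))*34)*C = ((2² - 6*6)*34)*841 = ((4 - 36)*34)*841 = -32*34*841 = -1088*841 = -915008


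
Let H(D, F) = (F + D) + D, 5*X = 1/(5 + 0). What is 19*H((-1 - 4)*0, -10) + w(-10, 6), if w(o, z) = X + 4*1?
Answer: -4649/25 ≈ -185.96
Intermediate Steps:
X = 1/25 (X = 1/(5*(5 + 0)) = (1/5)/5 = (1/5)*(1/5) = 1/25 ≈ 0.040000)
H(D, F) = F + 2*D (H(D, F) = (D + F) + D = F + 2*D)
w(o, z) = 101/25 (w(o, z) = 1/25 + 4*1 = 1/25 + 4 = 101/25)
19*H((-1 - 4)*0, -10) + w(-10, 6) = 19*(-10 + 2*((-1 - 4)*0)) + 101/25 = 19*(-10 + 2*(-5*0)) + 101/25 = 19*(-10 + 2*0) + 101/25 = 19*(-10 + 0) + 101/25 = 19*(-10) + 101/25 = -190 + 101/25 = -4649/25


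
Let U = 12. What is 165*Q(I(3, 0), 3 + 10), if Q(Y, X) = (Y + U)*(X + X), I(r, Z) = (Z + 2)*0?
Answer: 51480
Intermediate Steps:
I(r, Z) = 0 (I(r, Z) = (2 + Z)*0 = 0)
Q(Y, X) = 2*X*(12 + Y) (Q(Y, X) = (Y + 12)*(X + X) = (12 + Y)*(2*X) = 2*X*(12 + Y))
165*Q(I(3, 0), 3 + 10) = 165*(2*(3 + 10)*(12 + 0)) = 165*(2*13*12) = 165*312 = 51480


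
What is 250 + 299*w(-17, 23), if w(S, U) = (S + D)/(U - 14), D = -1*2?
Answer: -3431/9 ≈ -381.22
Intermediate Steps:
D = -2
w(S, U) = (-2 + S)/(-14 + U) (w(S, U) = (S - 2)/(U - 14) = (-2 + S)/(-14 + U))
250 + 299*w(-17, 23) = 250 + 299*((-2 - 17)/(-14 + 23)) = 250 + 299*(-19/9) = 250 - 5681/9 = -3431/9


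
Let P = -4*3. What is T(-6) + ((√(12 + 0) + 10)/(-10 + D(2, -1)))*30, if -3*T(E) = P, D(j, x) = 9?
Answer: -296 - 60*√3 ≈ -399.92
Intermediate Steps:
P = -12
T(E) = 4 (T(E) = -⅓*(-12) = 4)
T(-6) + ((√(12 + 0) + 10)/(-10 + D(2, -1)))*30 = 4 + ((√(12 + 0) + 10)/(-10 + 9))*30 = 4 + ((√12 + 10)/(-1))*30 = 4 + ((2*√3 + 10)*(-1))*30 = 4 + ((10 + 2*√3)*(-1))*30 = 4 + (-10 - 2*√3)*30 = 4 + (-300 - 60*√3) = -296 - 60*√3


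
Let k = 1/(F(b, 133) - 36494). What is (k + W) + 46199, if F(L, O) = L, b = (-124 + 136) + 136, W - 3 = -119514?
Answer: -2664597953/36346 ≈ -73312.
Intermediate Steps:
W = -119511 (W = 3 - 119514 = -119511)
b = 148 (b = 12 + 136 = 148)
k = -1/36346 (k = 1/(148 - 36494) = 1/(-36346) = -1/36346 ≈ -2.7513e-5)
(k + W) + 46199 = (-1/36346 - 119511) + 46199 = -4343746807/36346 + 46199 = -2664597953/36346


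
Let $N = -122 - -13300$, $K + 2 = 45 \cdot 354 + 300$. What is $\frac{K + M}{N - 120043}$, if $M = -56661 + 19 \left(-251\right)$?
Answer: $\frac{45202}{106865} \approx 0.42298$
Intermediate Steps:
$K = 16228$ ($K = -2 + \left(45 \cdot 354 + 300\right) = -2 + \left(15930 + 300\right) = -2 + 16230 = 16228$)
$N = 13178$ ($N = -122 + 13300 = 13178$)
$M = -61430$ ($M = -56661 - 4769 = -61430$)
$\frac{K + M}{N - 120043} = \frac{16228 - 61430}{13178 - 120043} = - \frac{45202}{-106865} = \left(-45202\right) \left(- \frac{1}{106865}\right) = \frac{45202}{106865}$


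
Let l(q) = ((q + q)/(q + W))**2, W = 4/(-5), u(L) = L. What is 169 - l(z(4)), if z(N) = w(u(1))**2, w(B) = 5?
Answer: 2411829/14641 ≈ 164.73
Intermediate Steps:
W = -4/5 (W = -1/5*4 = -4/5 ≈ -0.80000)
z(N) = 25 (z(N) = 5**2 = 25)
l(q) = 4*q**2/(-4/5 + q)**2 (l(q) = ((q + q)/(q - 4/5))**2 = ((2*q)/(-4/5 + q))**2 = (2*q/(-4/5 + q))**2 = 4*q**2/(-4/5 + q)**2)
169 - l(z(4)) = 169 - 100*25**2/(-4 + 5*25)**2 = 169 - 100*625/(-4 + 125)**2 = 169 - 100*625/121**2 = 169 - 100*625/14641 = 169 - 1*62500/14641 = 169 - 62500/14641 = 2411829/14641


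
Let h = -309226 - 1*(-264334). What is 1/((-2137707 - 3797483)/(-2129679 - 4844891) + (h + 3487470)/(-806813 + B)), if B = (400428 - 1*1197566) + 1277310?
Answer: -227818051937/2207182484467 ≈ -0.10322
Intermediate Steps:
h = -44892 (h = -309226 + 264334 = -44892)
B = 480172 (B = (400428 - 1197566) + 1277310 = -797138 + 1277310 = 480172)
1/((-2137707 - 3797483)/(-2129679 - 4844891) + (h + 3487470)/(-806813 + B)) = 1/((-2137707 - 3797483)/(-2129679 - 4844891) + (-44892 + 3487470)/(-806813 + 480172)) = 1/(-5935190/(-6974570) + 3442578/(-326641)) = 1/(-5935190*(-1/6974570) + 3442578*(-1/326641)) = 1/(593519/697457 - 3442578/326641) = 1/(-2207182484467/227818051937) = -227818051937/2207182484467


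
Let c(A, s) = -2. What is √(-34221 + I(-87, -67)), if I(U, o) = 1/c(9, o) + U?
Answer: I*√137234/2 ≈ 185.23*I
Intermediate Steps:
I(U, o) = -½ + U (I(U, o) = 1/(-2) + U = -½ + U)
√(-34221 + I(-87, -67)) = √(-34221 + (-½ - 87)) = √(-34221 - 175/2) = √(-68617/2) = I*√137234/2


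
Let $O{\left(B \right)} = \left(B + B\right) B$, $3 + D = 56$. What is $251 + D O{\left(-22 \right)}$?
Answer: $51555$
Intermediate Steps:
$D = 53$ ($D = -3 + 56 = 53$)
$O{\left(B \right)} = 2 B^{2}$ ($O{\left(B \right)} = 2 B B = 2 B^{2}$)
$251 + D O{\left(-22 \right)} = 251 + 53 \cdot 2 \left(-22\right)^{2} = 251 + 53 \cdot 2 \cdot 484 = 251 + 53 \cdot 968 = 251 + 51304 = 51555$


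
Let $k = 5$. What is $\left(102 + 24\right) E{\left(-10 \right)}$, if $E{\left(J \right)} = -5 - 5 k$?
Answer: $-3780$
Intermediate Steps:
$E{\left(J \right)} = -30$ ($E{\left(J \right)} = -5 - 25 = -30$)
$\left(102 + 24\right) E{\left(-10 \right)} = \left(102 + 24\right) \left(-30\right) = 126 \left(-30\right) = -3780$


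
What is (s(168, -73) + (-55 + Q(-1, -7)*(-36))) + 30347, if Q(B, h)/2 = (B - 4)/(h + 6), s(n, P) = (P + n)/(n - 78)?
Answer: 538795/18 ≈ 29933.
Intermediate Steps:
s(n, P) = (P + n)/(-78 + n)
Q(B, h) = 2*(-4 + B)/(6 + h) (Q(B, h) = 2*((B - 4)/(h + 6)) = 2*((-4 + B)/(6 + h)) = 2*(-4 + B)/(6 + h))
(s(168, -73) + (-55 + Q(-1, -7)*(-36))) + 30347 = ((-73 + 168)/(-78 + 168) + (-55 + (2*(-4 - 1)/(6 - 7))*(-36))) + 30347 = (95/90 + (-55 + (2*(-5)/(-1))*(-36))) + 30347 = ((1/90)*95 + (-55 + (2*(-1)*(-5))*(-36))) + 30347 = (19/18 + (-55 + 10*(-36))) + 30347 = (19/18 + (-55 - 360)) + 30347 = (19/18 - 415) + 30347 = -7451/18 + 30347 = 538795/18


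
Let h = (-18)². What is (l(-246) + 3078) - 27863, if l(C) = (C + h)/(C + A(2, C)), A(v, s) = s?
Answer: -2032383/82 ≈ -24785.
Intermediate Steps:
h = 324
l(C) = (324 + C)/(2*C) (l(C) = (C + 324)/(C + C) = (324 + C)/((2*C)) = (324 + C)*(1/(2*C)) = (324 + C)/(2*C))
(l(-246) + 3078) - 27863 = ((½)*(324 - 246)/(-246) + 3078) - 27863 = ((½)*(-1/246)*78 + 3078) - 27863 = (-13/82 + 3078) - 27863 = 252383/82 - 27863 = -2032383/82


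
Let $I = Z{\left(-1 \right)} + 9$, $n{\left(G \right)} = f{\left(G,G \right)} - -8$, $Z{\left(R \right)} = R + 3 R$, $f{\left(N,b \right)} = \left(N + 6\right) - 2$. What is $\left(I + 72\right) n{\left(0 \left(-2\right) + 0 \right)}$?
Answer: $924$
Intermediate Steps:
$f{\left(N,b \right)} = 4 + N$ ($f{\left(N,b \right)} = \left(6 + N\right) - 2 = 4 + N$)
$Z{\left(R \right)} = 4 R$
$n{\left(G \right)} = 12 + G$ ($n{\left(G \right)} = \left(4 + G\right) - -8 = \left(4 + G\right) + 8 = 12 + G$)
$I = 5$ ($I = 4 \left(-1\right) + 9 = -4 + 9 = 5$)
$\left(I + 72\right) n{\left(0 \left(-2\right) + 0 \right)} = \left(5 + 72\right) \left(12 + \left(0 \left(-2\right) + 0\right)\right) = 77 \left(12 + \left(0 + 0\right)\right) = 77 \left(12 + 0\right) = 77 \cdot 12 = 924$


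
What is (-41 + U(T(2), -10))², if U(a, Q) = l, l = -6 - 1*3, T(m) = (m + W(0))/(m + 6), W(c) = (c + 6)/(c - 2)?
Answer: 2500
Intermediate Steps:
W(c) = (6 + c)/(-2 + c)
T(m) = (-3 + m)/(6 + m) (T(m) = (m + (6 + 0)/(-2 + 0))/(m + 6) = (m + 6/(-2))/(6 + m) = (m - ½*6)/(6 + m) = (m - 3)/(6 + m) = (-3 + m)/(6 + m))
l = -9 (l = -6 - 3 = -9)
U(a, Q) = -9
(-41 + U(T(2), -10))² = (-41 - 9)² = (-50)² = 2500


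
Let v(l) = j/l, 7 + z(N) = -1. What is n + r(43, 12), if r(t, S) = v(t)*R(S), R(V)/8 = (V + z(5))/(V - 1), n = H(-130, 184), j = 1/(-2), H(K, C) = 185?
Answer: 87489/473 ≈ 184.97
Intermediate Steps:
j = -½ ≈ -0.50000
z(N) = -8 (z(N) = -7 - 1 = -8)
n = 185
R(V) = 8*(-8 + V)/(-1 + V) (R(V) = 8*((V - 8)/(V - 1)) = 8*((-8 + V)/(-1 + V)) = 8*(-8 + V)/(-1 + V))
v(l) = -1/(2*l)
r(t, S) = -4*(-8 + S)/(t*(-1 + S)) (r(t, S) = (-1/(2*t))*(8*(-8 + S)/(-1 + S)) = -4*(-8 + S)/(t*(-1 + S)))
n + r(43, 12) = 185 + 4*(8 - 1*12)/(43*(-1 + 12)) = 185 + 4*(1/43)*(8 - 12)/11 = 185 + 4*(1/43)*(1/11)*(-4) = 185 - 16/473 = 87489/473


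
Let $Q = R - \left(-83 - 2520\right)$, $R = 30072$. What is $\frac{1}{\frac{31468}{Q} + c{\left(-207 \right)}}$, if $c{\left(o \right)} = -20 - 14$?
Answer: $- \frac{32675}{1079482} \approx -0.030269$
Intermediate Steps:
$Q = 32675$ ($Q = 30072 - \left(-83 - 2520\right) = 30072 - -2603 = 30072 + 2603 = 32675$)
$c{\left(o \right)} = -34$ ($c{\left(o \right)} = -20 - 14 = -34$)
$\frac{1}{\frac{31468}{Q} + c{\left(-207 \right)}} = \frac{1}{\frac{31468}{32675} - 34} = \frac{1}{- \frac{1079482}{32675}} = - \frac{32675}{1079482}$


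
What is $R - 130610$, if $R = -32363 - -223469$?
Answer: $60496$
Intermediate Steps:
$R = 191106$ ($R = -32363 + 223469 = 191106$)
$R - 130610 = 191106 - 130610 = 60496$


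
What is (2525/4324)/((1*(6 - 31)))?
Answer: -101/4324 ≈ -0.023358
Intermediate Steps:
(2525/4324)/((1*(6 - 31))) = (2525*(1/4324))/((1*(-25))) = (2525/4324)/(-25) = (2525/4324)*(-1/25) = -101/4324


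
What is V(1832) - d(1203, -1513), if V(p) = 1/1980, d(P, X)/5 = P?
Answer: -11909699/1980 ≈ -6015.0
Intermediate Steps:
d(P, X) = 5*P
V(p) = 1/1980
V(1832) - d(1203, -1513) = 1/1980 - 5*1203 = 1/1980 - 1*6015 = 1/1980 - 6015 = -11909699/1980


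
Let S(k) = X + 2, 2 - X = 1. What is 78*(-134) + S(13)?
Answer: -10449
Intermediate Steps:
X = 1 (X = 2 - 1*1 = 2 - 1 = 1)
S(k) = 3 (S(k) = 1 + 2 = 3)
78*(-134) + S(13) = 78*(-134) + 3 = -10452 + 3 = -10449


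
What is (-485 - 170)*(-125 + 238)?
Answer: -74015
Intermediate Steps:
(-485 - 170)*(-125 + 238) = -655*113 = -74015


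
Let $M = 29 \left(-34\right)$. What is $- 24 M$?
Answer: $23664$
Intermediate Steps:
$M = -986$
$- 24 M = \left(-24\right) \left(-986\right) = 23664$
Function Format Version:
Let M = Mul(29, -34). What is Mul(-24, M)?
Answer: 23664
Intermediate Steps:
M = -986
Mul(-24, M) = Mul(-24, -986) = 23664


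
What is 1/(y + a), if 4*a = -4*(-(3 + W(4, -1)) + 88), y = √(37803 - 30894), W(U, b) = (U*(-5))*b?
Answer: 65/2684 + 7*√141/2684 ≈ 0.055186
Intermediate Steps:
W(U, b) = -5*U*b (W(U, b) = (-5*U)*b = -5*U*b)
y = 7*√141 (y = √6909 = 7*√141 ≈ 83.120)
a = -65 (a = (-4*(-(3 - 5*4*(-1)) + 88))/4 = (-4*(-(3 + 20) + 88))/4 = (-4*(-1*23 + 88))/4 = (-4*(-23 + 88))/4 = (-4*65)/4 = (¼)*(-260) = -65)
1/(y + a) = 1/(7*√141 - 65) = 1/(-65 + 7*√141)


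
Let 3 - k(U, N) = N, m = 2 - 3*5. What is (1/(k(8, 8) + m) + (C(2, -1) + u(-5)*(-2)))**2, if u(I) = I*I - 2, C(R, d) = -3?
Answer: 779689/324 ≈ 2406.4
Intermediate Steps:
m = -13 (m = 2 - 15 = -13)
k(U, N) = 3 - N
u(I) = -2 + I**2 (u(I) = I**2 - 2 = -2 + I**2)
(1/(k(8, 8) + m) + (C(2, -1) + u(-5)*(-2)))**2 = (1/((3 - 1*8) - 13) + (-3 + (-2 + (-5)**2)*(-2)))**2 = (1/((3 - 8) - 13) + (-3 + (-2 + 25)*(-2)))**2 = (1/(-5 - 13) + (-3 + 23*(-2)))**2 = (1/(-18) + (-3 - 46))**2 = (-1/18 - 49)**2 = (-883/18)**2 = 779689/324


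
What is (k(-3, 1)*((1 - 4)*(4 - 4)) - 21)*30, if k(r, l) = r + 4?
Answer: -630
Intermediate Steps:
k(r, l) = 4 + r
(k(-3, 1)*((1 - 4)*(4 - 4)) - 21)*30 = ((4 - 3)*((1 - 4)*(4 - 4)) - 21)*30 = (1*(-3*0) - 21)*30 = (1*0 - 21)*30 = (0 - 21)*30 = -21*30 = -630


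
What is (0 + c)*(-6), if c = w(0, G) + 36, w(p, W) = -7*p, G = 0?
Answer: -216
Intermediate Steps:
c = 36 (c = -7*0 + 36 = 0 + 36 = 36)
(0 + c)*(-6) = (0 + 36)*(-6) = 36*(-6) = -216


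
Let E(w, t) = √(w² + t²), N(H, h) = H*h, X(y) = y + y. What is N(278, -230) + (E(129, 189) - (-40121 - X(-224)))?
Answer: -24267 + 3*√5818 ≈ -24038.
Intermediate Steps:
X(y) = 2*y
E(w, t) = √(t² + w²)
N(278, -230) + (E(129, 189) - (-40121 - X(-224))) = 278*(-230) + (√(189² + 129²) - (-40121 - 2*(-224))) = -63940 + (√(35721 + 16641) - (-40121 - 1*(-448))) = -63940 + (√52362 - (-40121 + 448)) = -63940 + (3*√5818 - 1*(-39673)) = -63940 + (3*√5818 + 39673) = -63940 + (39673 + 3*√5818) = -24267 + 3*√5818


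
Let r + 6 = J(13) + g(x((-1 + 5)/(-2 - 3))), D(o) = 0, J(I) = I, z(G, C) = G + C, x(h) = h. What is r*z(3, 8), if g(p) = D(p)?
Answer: 77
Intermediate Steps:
z(G, C) = C + G
g(p) = 0
r = 7 (r = -6 + (13 + 0) = -6 + 13 = 7)
r*z(3, 8) = 7*(8 + 3) = 7*11 = 77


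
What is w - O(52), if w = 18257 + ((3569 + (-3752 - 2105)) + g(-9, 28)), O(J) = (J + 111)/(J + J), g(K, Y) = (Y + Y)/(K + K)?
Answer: 14942605/936 ≈ 15964.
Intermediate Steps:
g(K, Y) = Y/K (g(K, Y) = (2*Y)/((2*K)) = (2*Y)*(1/(2*K)) = Y/K)
O(J) = (111 + J)/(2*J) (O(J) = (111 + J)/((2*J)) = (111 + J)*(1/(2*J)) = (111 + J)/(2*J))
w = 143693/9 (w = 18257 + ((3569 + (-3752 - 2105)) + 28/(-9)) = 18257 + ((3569 - 5857) + 28*(-1/9)) = 18257 + (-2288 - 28/9) = 18257 - 20620/9 = 143693/9 ≈ 15966.)
w - O(52) = 143693/9 - (111 + 52)/(2*52) = 143693/9 - 163/(2*52) = 143693/9 - 1*163/104 = 143693/9 - 163/104 = 14942605/936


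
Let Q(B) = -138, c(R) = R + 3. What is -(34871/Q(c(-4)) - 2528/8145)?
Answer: 94791053/374670 ≈ 253.00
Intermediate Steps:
c(R) = 3 + R
-(34871/Q(c(-4)) - 2528/8145) = -(34871/(-138) - 2528/8145) = -(34871*(-1/138) - 2528*1/8145) = -(-34871/138 - 2528/8145) = -1*(-94791053/374670) = 94791053/374670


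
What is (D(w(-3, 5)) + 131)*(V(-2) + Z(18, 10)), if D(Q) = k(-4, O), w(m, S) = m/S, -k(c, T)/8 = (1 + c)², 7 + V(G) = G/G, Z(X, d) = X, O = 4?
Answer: 708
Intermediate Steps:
V(G) = -6 (V(G) = -7 + G/G = -7 + 1 = -6)
k(c, T) = -8*(1 + c)²
D(Q) = -72 (D(Q) = -8*(1 - 4)² = -8*(-3)² = -8*9 = -72)
(D(w(-3, 5)) + 131)*(V(-2) + Z(18, 10)) = (-72 + 131)*(-6 + 18) = 59*12 = 708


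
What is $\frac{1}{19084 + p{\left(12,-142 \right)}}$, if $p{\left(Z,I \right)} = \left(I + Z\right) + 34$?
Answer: $\frac{1}{18988} \approx 5.2665 \cdot 10^{-5}$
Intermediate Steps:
$p{\left(Z,I \right)} = 34 + I + Z$
$\frac{1}{19084 + p{\left(12,-142 \right)}} = \frac{1}{19084 + \left(34 - 142 + 12\right)} = \frac{1}{19084 - 96} = \frac{1}{18988}$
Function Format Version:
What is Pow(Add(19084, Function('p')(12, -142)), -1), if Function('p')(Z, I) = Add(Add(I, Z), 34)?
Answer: Rational(1, 18988) ≈ 5.2665e-5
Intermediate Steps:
Function('p')(Z, I) = Add(34, I, Z)
Pow(Add(19084, Function('p')(12, -142)), -1) = Pow(Add(19084, Add(34, -142, 12)), -1) = Pow(Add(19084, -96), -1) = Pow(18988, -1) = Rational(1, 18988)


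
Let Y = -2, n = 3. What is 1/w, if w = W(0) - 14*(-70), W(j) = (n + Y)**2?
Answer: 1/981 ≈ 0.0010194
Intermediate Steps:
W(j) = 1 (W(j) = (3 - 2)**2 = 1**2 = 1)
w = 981 (w = 1 - 14*(-70) = 1 + 980 = 981)
1/w = 1/981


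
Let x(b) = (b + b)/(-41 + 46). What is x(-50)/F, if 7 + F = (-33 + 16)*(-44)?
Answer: -20/741 ≈ -0.026991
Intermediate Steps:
F = 741 (F = -7 + (-33 + 16)*(-44) = -7 - 17*(-44) = -7 + 748 = 741)
x(b) = 2*b/5 (x(b) = (2*b)/5 = (2*b)*(⅕) = 2*b/5)
x(-50)/F = ((⅖)*(-50))/741 = -20*1/741 = -20/741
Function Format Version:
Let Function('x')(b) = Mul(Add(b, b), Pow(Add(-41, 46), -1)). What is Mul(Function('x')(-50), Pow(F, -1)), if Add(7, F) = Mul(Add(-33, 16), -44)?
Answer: Rational(-20, 741) ≈ -0.026991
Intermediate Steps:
F = 741 (F = Add(-7, Mul(Add(-33, 16), -44)) = Add(-7, Mul(-17, -44)) = Add(-7, 748) = 741)
Function('x')(b) = Mul(Rational(2, 5), b) (Function('x')(b) = Mul(Mul(2, b), Pow(5, -1)) = Mul(Mul(2, b), Rational(1, 5)) = Mul(Rational(2, 5), b))
Mul(Function('x')(-50), Pow(F, -1)) = Mul(Mul(Rational(2, 5), -50), Pow(741, -1)) = Mul(-20, Rational(1, 741)) = Rational(-20, 741)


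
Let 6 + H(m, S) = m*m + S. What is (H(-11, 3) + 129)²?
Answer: 61009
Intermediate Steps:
H(m, S) = -6 + S + m² (H(m, S) = -6 + (m*m + S) = -6 + (m² + S) = -6 + (S + m²) = -6 + S + m²)
(H(-11, 3) + 129)² = ((-6 + 3 + (-11)²) + 129)² = ((-6 + 3 + 121) + 129)² = (118 + 129)² = 247² = 61009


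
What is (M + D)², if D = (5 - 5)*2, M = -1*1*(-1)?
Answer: 1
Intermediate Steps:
M = 1 (M = -1*(-1) = 1)
D = 0 (D = 0*2 = 0)
(M + D)² = (1 + 0)² = 1² = 1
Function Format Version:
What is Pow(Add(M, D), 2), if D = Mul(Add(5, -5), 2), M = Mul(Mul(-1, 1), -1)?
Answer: 1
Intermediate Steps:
M = 1 (M = Mul(-1, -1) = 1)
D = 0 (D = Mul(0, 2) = 0)
Pow(Add(M, D), 2) = Pow(Add(1, 0), 2) = Pow(1, 2) = 1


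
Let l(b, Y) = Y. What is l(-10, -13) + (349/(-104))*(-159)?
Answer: 54139/104 ≈ 520.57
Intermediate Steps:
l(-10, -13) + (349/(-104))*(-159) = -13 + (349/(-104))*(-159) = -13 + (349*(-1/104))*(-159) = -13 - 349/104*(-159) = -13 + 55491/104 = 54139/104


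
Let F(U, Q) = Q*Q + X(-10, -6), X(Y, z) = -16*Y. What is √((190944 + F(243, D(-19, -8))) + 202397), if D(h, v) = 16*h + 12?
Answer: √478765 ≈ 691.93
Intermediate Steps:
D(h, v) = 12 + 16*h
F(U, Q) = 160 + Q² (F(U, Q) = Q*Q - 16*(-10) = Q² + 160 = 160 + Q²)
√((190944 + F(243, D(-19, -8))) + 202397) = √((190944 + (160 + (12 + 16*(-19))²)) + 202397) = √((190944 + (160 + (12 - 304)²)) + 202397) = √((190944 + (160 + (-292)²)) + 202397) = √((190944 + (160 + 85264)) + 202397) = √((190944 + 85424) + 202397) = √(276368 + 202397) = √478765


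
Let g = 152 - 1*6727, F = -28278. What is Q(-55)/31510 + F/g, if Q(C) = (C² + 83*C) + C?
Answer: 176110531/41435650 ≈ 4.2502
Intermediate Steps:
g = -6575 (g = 152 - 6727 = -6575)
Q(C) = C² + 84*C
Q(-55)/31510 + F/g = -55*(84 - 55)/31510 - 28278/(-6575) = -55*29*(1/31510) - 28278*(-1/6575) = -1595*1/31510 + 28278/6575 = -319/6302 + 28278/6575 = 176110531/41435650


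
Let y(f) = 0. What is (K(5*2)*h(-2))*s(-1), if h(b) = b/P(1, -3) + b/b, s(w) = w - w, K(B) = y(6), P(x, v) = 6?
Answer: 0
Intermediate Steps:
K(B) = 0
s(w) = 0
h(b) = 1 + b/6 (h(b) = b/6 + b/b = b*(⅙) + 1 = b/6 + 1 = 1 + b/6)
(K(5*2)*h(-2))*s(-1) = (0*(1 + (⅙)*(-2)))*0 = (0*(1 - ⅓))*0 = (0*(⅔))*0 = 0*0 = 0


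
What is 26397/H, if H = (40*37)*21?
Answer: 1257/1480 ≈ 0.84932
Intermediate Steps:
H = 31080 (H = 1480*21 = 31080)
26397/H = 26397/31080 = 26397*(1/31080) = 1257/1480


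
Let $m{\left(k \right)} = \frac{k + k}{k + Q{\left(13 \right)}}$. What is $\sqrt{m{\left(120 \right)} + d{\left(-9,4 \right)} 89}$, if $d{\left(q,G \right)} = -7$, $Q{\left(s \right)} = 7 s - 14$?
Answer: $\frac{i \sqrt{24130727}}{197} \approx 24.936 i$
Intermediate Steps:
$Q{\left(s \right)} = -14 + 7 s$
$m{\left(k \right)} = \frac{2 k}{77 + k}$ ($m{\left(k \right)} = \frac{k + k}{k + \left(-14 + 7 \cdot 13\right)} = \frac{2 k}{k + \left(-14 + 91\right)} = \frac{2 k}{k + 77} = \frac{2 k}{77 + k}$)
$\sqrt{m{\left(120 \right)} + d{\left(-9,4 \right)} 89} = \sqrt{2 \cdot 120 \frac{1}{77 + 120} - 623} = \sqrt{2 \cdot 120 \cdot \frac{1}{197} - 623} = \sqrt{\frac{240}{197} - 623} = \sqrt{- \frac{122491}{197}} = \frac{i \sqrt{24130727}}{197}$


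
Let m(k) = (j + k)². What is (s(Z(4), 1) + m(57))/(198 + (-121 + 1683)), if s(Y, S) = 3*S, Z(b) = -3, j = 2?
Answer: 871/440 ≈ 1.9795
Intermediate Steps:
m(k) = (2 + k)²
(s(Z(4), 1) + m(57))/(198 + (-121 + 1683)) = (3*1 + (2 + 57)²)/(198 + (-121 + 1683)) = (3 + 59²)/(198 + 1562) = (3 + 3481)/1760 = 3484*(1/1760) = 871/440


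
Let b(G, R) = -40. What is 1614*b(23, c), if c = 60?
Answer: -64560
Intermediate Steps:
1614*b(23, c) = 1614*(-40) = -64560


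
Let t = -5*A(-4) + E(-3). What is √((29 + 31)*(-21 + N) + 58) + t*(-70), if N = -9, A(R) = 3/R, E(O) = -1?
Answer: -385/2 + I*√1742 ≈ -192.5 + 41.737*I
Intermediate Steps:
t = 11/4 (t = -15/(-4) - 1 = -15*(-1)/4 - 1 = -5*(-¾) - 1 = 15/4 - 1 = 11/4 ≈ 2.7500)
√((29 + 31)*(-21 + N) + 58) + t*(-70) = √((29 + 31)*(-21 - 9) + 58) + (11/4)*(-70) = √(60*(-30) + 58) - 385/2 = √(-1800 + 58) - 385/2 = √(-1742) - 385/2 = I*√1742 - 385/2 = -385/2 + I*√1742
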